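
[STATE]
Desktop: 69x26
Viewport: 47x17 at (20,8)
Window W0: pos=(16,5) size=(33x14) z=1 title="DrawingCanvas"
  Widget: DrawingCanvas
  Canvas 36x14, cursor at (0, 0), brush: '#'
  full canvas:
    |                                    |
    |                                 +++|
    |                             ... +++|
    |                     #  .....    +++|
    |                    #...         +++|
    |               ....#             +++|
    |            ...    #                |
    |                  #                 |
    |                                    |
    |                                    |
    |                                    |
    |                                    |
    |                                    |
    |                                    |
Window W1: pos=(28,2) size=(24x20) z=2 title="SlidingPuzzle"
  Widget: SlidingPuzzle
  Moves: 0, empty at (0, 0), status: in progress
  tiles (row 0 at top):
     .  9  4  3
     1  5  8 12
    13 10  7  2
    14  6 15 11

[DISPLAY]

        ┃│  1 │  5 │  8 │ 12 │ ┃               
        ┃├────┼────┼────┼────┤ ┃               
        ┃│ 13 │ 10 │  7 │  2 │ ┃               
        ┃├────┼────┼────┼────┤ ┃               
        ┃│ 14 │  6 │ 15 │ 11 │ ┃               
        ┃└────┴────┴────┴────┘ ┃               
        ┃Moves: 0              ┃               
        ┃                      ┃               
        ┃                      ┃               
        ┃                      ┃               
━━━━━━━━┃                      ┃               
        ┃                      ┃               
        ┃                      ┃               
        ┗━━━━━━━━━━━━━━━━━━━━━━┛               
                                               
                                               
                                               


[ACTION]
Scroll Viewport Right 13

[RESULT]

      ┃│  1 │  5 │  8 │ 12 │ ┃                 
      ┃├────┼────┼────┼────┤ ┃                 
      ┃│ 13 │ 10 │  7 │  2 │ ┃                 
      ┃├────┼────┼────┼────┤ ┃                 
      ┃│ 14 │  6 │ 15 │ 11 │ ┃                 
      ┃└────┴────┴────┴────┘ ┃                 
      ┃Moves: 0              ┃                 
      ┃                      ┃                 
      ┃                      ┃                 
      ┃                      ┃                 
━━━━━━┃                      ┃                 
      ┃                      ┃                 
      ┃                      ┃                 
      ┗━━━━━━━━━━━━━━━━━━━━━━┛                 
                                               
                                               
                                               


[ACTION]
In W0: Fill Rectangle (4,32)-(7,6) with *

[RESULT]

      ┃│  1 │  5 │  8 │ 12 │ ┃                 
      ┃├────┼────┼────┼────┤ ┃                 
      ┃│ 13 │ 10 │  7 │  2 │ ┃                 
      ┃├────┼────┼────┼────┤ ┃                 
 *****┃│ 14 │  6 │ 15 │ 11 │ ┃                 
 *****┃└────┴────┴────┴────┘ ┃                 
 *****┃Moves: 0              ┃                 
 *****┃                      ┃                 
      ┃                      ┃                 
      ┃                      ┃                 
━━━━━━┃                      ┃                 
      ┃                      ┃                 
      ┃                      ┃                 
      ┗━━━━━━━━━━━━━━━━━━━━━━┛                 
                                               
                                               
                                               


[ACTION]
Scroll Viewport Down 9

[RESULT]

      ┃├────┼────┼────┼────┤ ┃                 
      ┃│ 13 │ 10 │  7 │  2 │ ┃                 
      ┃├────┼────┼────┼────┤ ┃                 
 *****┃│ 14 │  6 │ 15 │ 11 │ ┃                 
 *****┃└────┴────┴────┴────┘ ┃                 
 *****┃Moves: 0              ┃                 
 *****┃                      ┃                 
      ┃                      ┃                 
      ┃                      ┃                 
━━━━━━┃                      ┃                 
      ┃                      ┃                 
      ┃                      ┃                 
      ┗━━━━━━━━━━━━━━━━━━━━━━┛                 
                                               
                                               
                                               
                                               


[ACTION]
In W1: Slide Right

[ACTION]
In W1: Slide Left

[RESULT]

      ┃├────┼────┼────┼────┤ ┃                 
      ┃│ 13 │ 10 │  7 │  2 │ ┃                 
      ┃├────┼────┼────┼────┤ ┃                 
 *****┃│ 14 │  6 │ 15 │ 11 │ ┃                 
 *****┃└────┴────┴────┴────┘ ┃                 
 *****┃Moves: 1              ┃                 
 *****┃                      ┃                 
      ┃                      ┃                 
      ┃                      ┃                 
━━━━━━┃                      ┃                 
      ┃                      ┃                 
      ┃                      ┃                 
      ┗━━━━━━━━━━━━━━━━━━━━━━┛                 
                                               
                                               
                                               
                                               


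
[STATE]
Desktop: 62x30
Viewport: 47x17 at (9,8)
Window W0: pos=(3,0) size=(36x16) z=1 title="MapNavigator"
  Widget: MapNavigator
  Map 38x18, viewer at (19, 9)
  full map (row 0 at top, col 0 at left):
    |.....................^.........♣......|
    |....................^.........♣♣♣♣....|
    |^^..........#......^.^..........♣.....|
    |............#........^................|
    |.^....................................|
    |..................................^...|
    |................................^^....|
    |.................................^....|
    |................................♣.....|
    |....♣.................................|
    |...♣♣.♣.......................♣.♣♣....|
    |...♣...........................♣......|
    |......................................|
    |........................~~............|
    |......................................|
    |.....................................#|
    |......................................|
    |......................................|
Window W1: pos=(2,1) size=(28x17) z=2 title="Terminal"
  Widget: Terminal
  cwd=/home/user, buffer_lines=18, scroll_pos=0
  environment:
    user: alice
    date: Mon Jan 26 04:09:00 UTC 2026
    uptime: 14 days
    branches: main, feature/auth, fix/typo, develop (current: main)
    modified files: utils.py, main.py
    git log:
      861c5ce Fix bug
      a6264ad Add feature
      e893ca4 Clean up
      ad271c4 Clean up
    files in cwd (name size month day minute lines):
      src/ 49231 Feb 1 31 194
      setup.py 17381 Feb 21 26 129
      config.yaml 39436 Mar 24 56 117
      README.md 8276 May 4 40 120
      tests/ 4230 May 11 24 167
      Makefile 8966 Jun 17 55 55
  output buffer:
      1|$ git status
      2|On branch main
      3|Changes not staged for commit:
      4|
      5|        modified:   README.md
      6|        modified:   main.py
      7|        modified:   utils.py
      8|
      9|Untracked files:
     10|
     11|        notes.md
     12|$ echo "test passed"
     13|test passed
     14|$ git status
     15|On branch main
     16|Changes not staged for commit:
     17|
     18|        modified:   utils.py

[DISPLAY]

  modified:   README┃....♣...┃                 
  modified:   main.p┃........┃                 
  modified:   utils.┃..♣.♣♣..┃                 
                    ┃...♣....┃                 
ked files:          ┃........┃                 
                    ┃........┃                 
  notes.md          ┃........┃                 
 "test passed"      ┃━━━━━━━━┛                 
assed               ┃                          
━━━━━━━━━━━━━━━━━━━━┛                          
                                               
                                               
                                               
                                               
                                               
                                               
                                               


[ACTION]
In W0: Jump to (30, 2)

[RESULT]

  modified:   README┃        ┃                 
  modified:   main.p┃        ┃                 
  modified:   utils.┃        ┃                 
                    ┃        ┃                 
ked files:          ┃        ┃                 
                    ┃        ┃                 
  notes.md          ┃        ┃                 
 "test passed"      ┃━━━━━━━━┛                 
assed               ┃                          
━━━━━━━━━━━━━━━━━━━━┛                          
                                               
                                               
                                               
                                               
                                               
                                               
                                               


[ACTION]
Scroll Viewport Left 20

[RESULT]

  ┃        modified:   README┃        ┃        
  ┃        modified:   main.p┃        ┃        
  ┃        modified:   utils.┃        ┃        
  ┃                          ┃        ┃        
  ┃Untracked files:          ┃        ┃        
  ┃                          ┃        ┃        
  ┃        notes.md          ┃        ┃        
  ┃$ echo "test passed"      ┃━━━━━━━━┛        
  ┃test passed               ┃                 
  ┗━━━━━━━━━━━━━━━━━━━━━━━━━━┛                 
                                               
                                               
                                               
                                               
                                               
                                               
                                               


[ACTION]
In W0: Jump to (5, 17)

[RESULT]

  ┃        modified:   README┃........┃        
  ┃        modified:   main.p┃........┃        
  ┃        modified:   utils.┃        ┃        
  ┃                          ┃        ┃        
  ┃Untracked files:          ┃        ┃        
  ┃                          ┃        ┃        
  ┃        notes.md          ┃        ┃        
  ┃$ echo "test passed"      ┃━━━━━━━━┛        
  ┃test passed               ┃                 
  ┗━━━━━━━━━━━━━━━━━━━━━━━━━━┛                 
                                               
                                               
                                               
                                               
                                               
                                               
                                               


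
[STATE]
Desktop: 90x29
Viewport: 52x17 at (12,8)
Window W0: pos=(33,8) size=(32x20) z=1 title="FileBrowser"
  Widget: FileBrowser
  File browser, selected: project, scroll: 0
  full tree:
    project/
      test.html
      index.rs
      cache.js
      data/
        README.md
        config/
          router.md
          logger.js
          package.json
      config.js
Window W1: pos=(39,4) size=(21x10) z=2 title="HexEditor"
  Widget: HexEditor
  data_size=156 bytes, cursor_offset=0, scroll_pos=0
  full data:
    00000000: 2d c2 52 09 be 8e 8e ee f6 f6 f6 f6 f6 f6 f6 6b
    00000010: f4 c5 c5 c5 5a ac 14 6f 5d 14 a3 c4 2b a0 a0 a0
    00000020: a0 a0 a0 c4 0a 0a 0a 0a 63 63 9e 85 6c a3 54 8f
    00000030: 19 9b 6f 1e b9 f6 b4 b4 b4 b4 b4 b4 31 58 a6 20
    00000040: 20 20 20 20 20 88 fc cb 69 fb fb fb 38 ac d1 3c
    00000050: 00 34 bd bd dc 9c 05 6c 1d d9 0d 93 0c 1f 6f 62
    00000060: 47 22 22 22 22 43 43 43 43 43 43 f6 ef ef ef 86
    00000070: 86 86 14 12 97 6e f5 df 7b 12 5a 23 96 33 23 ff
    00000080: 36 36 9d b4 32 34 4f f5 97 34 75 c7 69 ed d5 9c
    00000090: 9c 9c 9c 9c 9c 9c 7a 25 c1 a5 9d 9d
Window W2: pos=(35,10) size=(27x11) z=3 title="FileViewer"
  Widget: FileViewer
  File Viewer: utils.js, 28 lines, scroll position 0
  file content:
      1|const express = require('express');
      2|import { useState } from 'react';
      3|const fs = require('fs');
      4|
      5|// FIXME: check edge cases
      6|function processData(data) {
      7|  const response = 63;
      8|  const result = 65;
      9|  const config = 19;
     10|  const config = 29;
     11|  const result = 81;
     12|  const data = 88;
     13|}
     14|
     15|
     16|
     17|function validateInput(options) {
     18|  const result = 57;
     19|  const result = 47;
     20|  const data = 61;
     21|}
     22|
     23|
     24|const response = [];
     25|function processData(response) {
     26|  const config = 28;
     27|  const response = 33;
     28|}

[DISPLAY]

                     ┏━━━━━┃00000010  f4 c5 c5 ┃━━━━
                     ┃ File┃00000020  a0 a0 a0 ┃    
                     ┠─┏━━━━━━━━━━━━━━━━━━━━━━━━━┓──
                     ┃>┃ FileViewer              ┃  
                     ┃ ┠─────────────────────────┨  
                     ┃ ┃const express = require(▲┃  
                     ┃ ┃import { useState } from█┃  
                     ┃ ┃const fs = require('fs')░┃  
                     ┃ ┃                        ░┃  
                     ┃ ┃// FIXME: check edge cas░┃  
                     ┃ ┃function processData(dat░┃  
                     ┃ ┃  const response = 63;  ▼┃  
                     ┃ ┗━━━━━━━━━━━━━━━━━━━━━━━━━┛  
                     ┃                              
                     ┃                              
                     ┃                              
                     ┃                              


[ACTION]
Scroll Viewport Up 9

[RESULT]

                                                    
                                                    
                                                    
                                                    
                           ┏━━━━━━━━━━━━━━━━━━━┓    
                           ┃ HexEditor         ┃    
                           ┠───────────────────┨    
                           ┃00000000  2D c2 52 ┃    
                     ┏━━━━━┃00000010  f4 c5 c5 ┃━━━━
                     ┃ File┃00000020  a0 a0 a0 ┃    
                     ┠─┏━━━━━━━━━━━━━━━━━━━━━━━━━┓──
                     ┃>┃ FileViewer              ┃  
                     ┃ ┠─────────────────────────┨  
                     ┃ ┃const express = require(▲┃  
                     ┃ ┃import { useState } from█┃  
                     ┃ ┃const fs = require('fs')░┃  
                     ┃ ┃                        ░┃  


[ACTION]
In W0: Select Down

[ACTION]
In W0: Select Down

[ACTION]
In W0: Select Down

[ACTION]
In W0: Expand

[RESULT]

                                                    
                                                    
                                                    
                                                    
                           ┏━━━━━━━━━━━━━━━━━━━┓    
                           ┃ HexEditor         ┃    
                           ┠───────────────────┨    
                           ┃00000000  2D c2 52 ┃    
                     ┏━━━━━┃00000010  f4 c5 c5 ┃━━━━
                     ┃ File┃00000020  a0 a0 a0 ┃    
                     ┠─┏━━━━━━━━━━━━━━━━━━━━━━━━━┓──
                     ┃ ┃ FileViewer              ┃  
                     ┃ ┠─────────────────────────┨  
                     ┃ ┃const express = require(▲┃  
                     ┃ ┃import { useState } from█┃  
                     ┃ ┃const fs = require('fs')░┃  
                     ┃ ┃                        ░┃  


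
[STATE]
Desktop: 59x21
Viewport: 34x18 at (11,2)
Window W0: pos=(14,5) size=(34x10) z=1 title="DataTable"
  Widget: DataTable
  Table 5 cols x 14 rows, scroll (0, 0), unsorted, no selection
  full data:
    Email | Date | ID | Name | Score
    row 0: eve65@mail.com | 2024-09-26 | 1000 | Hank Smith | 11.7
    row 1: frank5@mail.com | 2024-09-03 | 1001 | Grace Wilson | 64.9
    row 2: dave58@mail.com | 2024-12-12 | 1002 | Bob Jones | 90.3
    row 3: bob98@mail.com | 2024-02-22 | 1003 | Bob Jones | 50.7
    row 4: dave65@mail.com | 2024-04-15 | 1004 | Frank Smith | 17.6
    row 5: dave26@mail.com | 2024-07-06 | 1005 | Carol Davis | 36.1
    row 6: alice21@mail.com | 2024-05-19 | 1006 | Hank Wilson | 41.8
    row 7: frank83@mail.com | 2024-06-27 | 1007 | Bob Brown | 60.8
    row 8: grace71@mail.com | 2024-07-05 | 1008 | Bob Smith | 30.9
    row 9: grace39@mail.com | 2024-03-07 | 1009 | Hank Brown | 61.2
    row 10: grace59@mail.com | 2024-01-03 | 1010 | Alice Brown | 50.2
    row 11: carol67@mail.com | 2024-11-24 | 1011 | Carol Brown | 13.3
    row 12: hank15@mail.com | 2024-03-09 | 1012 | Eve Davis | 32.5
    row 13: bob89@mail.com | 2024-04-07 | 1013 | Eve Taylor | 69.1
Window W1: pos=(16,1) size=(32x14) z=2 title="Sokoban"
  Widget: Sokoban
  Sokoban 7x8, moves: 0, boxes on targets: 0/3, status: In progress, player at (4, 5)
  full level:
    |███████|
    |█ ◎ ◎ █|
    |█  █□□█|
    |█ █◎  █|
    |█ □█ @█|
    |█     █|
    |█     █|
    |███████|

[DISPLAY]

     ┃ Sokoban                    
     ┠────────────────────────────
     ┃███████                     
   ┏━┃█ ◎ ◎ █                     
   ┃ ┃█  █□□█                     
   ┠─┃█ █◎  █                     
   ┃E┃█ □█ @█                     
   ┃─┃█     █                     
   ┃e┃█     █                     
   ┃f┃███████                     
   ┃d┃Moves: 0  0/3               
   ┃b┃                            
   ┗━┗━━━━━━━━━━━━━━━━━━━━━━━━━━━━
                                  
                                  
                                  
                                  
                                  


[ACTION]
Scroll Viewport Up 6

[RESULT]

                                  
     ┏━━━━━━━━━━━━━━━━━━━━━━━━━━━━
     ┃ Sokoban                    
     ┠────────────────────────────
     ┃███████                     
   ┏━┃█ ◎ ◎ █                     
   ┃ ┃█  █□□█                     
   ┠─┃█ █◎  █                     
   ┃E┃█ □█ @█                     
   ┃─┃█     █                     
   ┃e┃█     █                     
   ┃f┃███████                     
   ┃d┃Moves: 0  0/3               
   ┃b┃                            
   ┗━┗━━━━━━━━━━━━━━━━━━━━━━━━━━━━
                                  
                                  
                                  


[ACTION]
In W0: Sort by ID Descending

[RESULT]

                                  
     ┏━━━━━━━━━━━━━━━━━━━━━━━━━━━━
     ┃ Sokoban                    
     ┠────────────────────────────
     ┃███████                     
   ┏━┃█ ◎ ◎ █                     
   ┃ ┃█  █□□█                     
   ┠─┃█ █◎  █                     
   ┃E┃█ □█ @█                     
   ┃─┃█     █                     
   ┃b┃█     █                     
   ┃h┃███████                     
   ┃c┃Moves: 0  0/3               
   ┃g┃                            
   ┗━┗━━━━━━━━━━━━━━━━━━━━━━━━━━━━
                                  
                                  
                                  


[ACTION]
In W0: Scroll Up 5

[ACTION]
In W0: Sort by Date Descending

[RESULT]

                                  
     ┏━━━━━━━━━━━━━━━━━━━━━━━━━━━━
     ┃ Sokoban                    
     ┠────────────────────────────
     ┃███████                     
   ┏━┃█ ◎ ◎ █                     
   ┃ ┃█  █□□█                     
   ┠─┃█ █◎  █                     
   ┃E┃█ □█ @█                     
   ┃─┃█     █                     
   ┃d┃█     █                     
   ┃c┃███████                     
   ┃e┃Moves: 0  0/3               
   ┃f┃                            
   ┗━┗━━━━━━━━━━━━━━━━━━━━━━━━━━━━
                                  
                                  
                                  


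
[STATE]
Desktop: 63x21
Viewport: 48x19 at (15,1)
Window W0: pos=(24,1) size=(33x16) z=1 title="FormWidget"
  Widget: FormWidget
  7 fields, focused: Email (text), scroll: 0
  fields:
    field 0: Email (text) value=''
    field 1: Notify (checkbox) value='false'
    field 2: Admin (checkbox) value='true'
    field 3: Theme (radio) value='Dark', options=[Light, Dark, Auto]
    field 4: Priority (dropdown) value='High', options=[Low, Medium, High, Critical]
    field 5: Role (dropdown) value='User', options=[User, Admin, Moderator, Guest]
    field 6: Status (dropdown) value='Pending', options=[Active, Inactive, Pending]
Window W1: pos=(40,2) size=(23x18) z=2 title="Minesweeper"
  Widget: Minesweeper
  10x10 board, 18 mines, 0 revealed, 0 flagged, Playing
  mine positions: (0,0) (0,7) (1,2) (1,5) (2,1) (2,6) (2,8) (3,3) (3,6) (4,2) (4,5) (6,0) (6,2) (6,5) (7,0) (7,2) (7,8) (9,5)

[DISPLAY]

         ┏━━━━━━━━━━━━━━━━━━━━━━━━━━━━━━━┓      
         ┃ FormWidget    ┏━━━━━━━━━━━━━━━━━━━━━┓
         ┠───────────────┃ Minesweeper         ┃
         ┃> Email:      [┠─────────────────────┨
         ┃  Notify:     [┃■■■■■■■■■■           ┃
         ┃  Admin:      [┃■■■■■■■■■■           ┃
         ┃  Theme:      (┃■■■■■■■■■■           ┃
         ┃  Priority:   [┃■■■■■■■■■■           ┃
         ┃  Role:       [┃■■■■■■■■■■           ┃
         ┃  Status:     [┃■■■■■■■■■■           ┃
         ┃               ┃■■■■■■■■■■           ┃
         ┃               ┃■■■■■■■■■■           ┃
         ┃               ┃■■■■■■■■■■           ┃
         ┃               ┃■■■■■■■■■■           ┃
         ┃               ┃                     ┃
         ┗━━━━━━━━━━━━━━━┃                     ┃
                         ┃                     ┃
                         ┃                     ┃
                         ┗━━━━━━━━━━━━━━━━━━━━━┛


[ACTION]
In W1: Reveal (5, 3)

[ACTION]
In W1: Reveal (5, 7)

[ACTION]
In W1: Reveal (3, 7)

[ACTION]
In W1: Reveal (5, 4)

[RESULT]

         ┏━━━━━━━━━━━━━━━━━━━━━━━━━━━━━━━┓      
         ┃ FormWidget    ┏━━━━━━━━━━━━━━━━━━━━━┓
         ┠───────────────┃ Minesweeper         ┃
         ┃> Email:      [┠─────────────────────┨
         ┃  Notify:     [┃■■■■■■■■■■           ┃
         ┃  Admin:      [┃■■■■■■■■■■           ┃
         ┃  Theme:      (┃■■■■■■■■■■           ┃
         ┃  Priority:   [┃■■■■■■■311           ┃
         ┃  Role:       [┃■■■■■■21             ┃
         ┃  Status:     [┃■■■22■2              ┃
         ┃               ┃■■■■■■1111           ┃
         ┃               ┃■■■■■■■■■■           ┃
         ┃               ┃■■■■■■■■■■           ┃
         ┃               ┃■■■■■■■■■■           ┃
         ┃               ┃                     ┃
         ┗━━━━━━━━━━━━━━━┃                     ┃
                         ┃                     ┃
                         ┃                     ┃
                         ┗━━━━━━━━━━━━━━━━━━━━━┛


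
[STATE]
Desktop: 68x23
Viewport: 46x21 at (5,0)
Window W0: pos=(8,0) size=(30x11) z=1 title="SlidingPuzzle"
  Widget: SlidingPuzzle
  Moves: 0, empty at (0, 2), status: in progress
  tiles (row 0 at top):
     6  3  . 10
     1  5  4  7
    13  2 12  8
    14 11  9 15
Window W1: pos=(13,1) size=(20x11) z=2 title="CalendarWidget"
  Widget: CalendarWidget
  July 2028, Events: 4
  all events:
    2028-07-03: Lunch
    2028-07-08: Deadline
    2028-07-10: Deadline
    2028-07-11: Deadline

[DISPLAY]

   ┏━━━━━━━━━━━━━━━━━━━━━━━━━━━━┓             
   ┃ Sli┏━━━━━━━━━━━━━━━━━━┓    ┃             
   ┠────┃ CalendarWidget   ┃────┨             
   ┃┌───┠──────────────────┨    ┃             
   ┃│  6┃    July 2028     ┃    ┃             
   ┃├───┃Mo Tu We Th Fr Sa ┃    ┃             
   ┃│  1┃                1 ┃    ┃             
   ┃├───┃ 3*  4  5  6  7  8┃    ┃             
   ┃│ 13┃10* 11* 12 13 14 1┃    ┃             
   ┃├───┃17 18 19 20 21 22 ┃    ┃             
   ┗━━━━┃24 25 26 27 28 29 ┃━━━━┛             
        ┗━━━━━━━━━━━━━━━━━━┛                  
                                              
                                              
                                              
                                              
                                              
                                              
                                              
                                              
                                              


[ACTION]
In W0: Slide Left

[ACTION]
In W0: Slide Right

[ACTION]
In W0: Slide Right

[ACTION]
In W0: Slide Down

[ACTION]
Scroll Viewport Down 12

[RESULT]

   ┠────┃ CalendarWidget   ┃────┨             
   ┃┌───┠──────────────────┨    ┃             
   ┃│  6┃    July 2028     ┃    ┃             
   ┃├───┃Mo Tu We Th Fr Sa ┃    ┃             
   ┃│  1┃                1 ┃    ┃             
   ┃├───┃ 3*  4  5  6  7  8┃    ┃             
   ┃│ 13┃10* 11* 12 13 14 1┃    ┃             
   ┃├───┃17 18 19 20 21 22 ┃    ┃             
   ┗━━━━┃24 25 26 27 28 29 ┃━━━━┛             
        ┗━━━━━━━━━━━━━━━━━━┛                  
                                              
                                              
                                              
                                              
                                              
                                              
                                              
                                              
                                              
                                              
                                              


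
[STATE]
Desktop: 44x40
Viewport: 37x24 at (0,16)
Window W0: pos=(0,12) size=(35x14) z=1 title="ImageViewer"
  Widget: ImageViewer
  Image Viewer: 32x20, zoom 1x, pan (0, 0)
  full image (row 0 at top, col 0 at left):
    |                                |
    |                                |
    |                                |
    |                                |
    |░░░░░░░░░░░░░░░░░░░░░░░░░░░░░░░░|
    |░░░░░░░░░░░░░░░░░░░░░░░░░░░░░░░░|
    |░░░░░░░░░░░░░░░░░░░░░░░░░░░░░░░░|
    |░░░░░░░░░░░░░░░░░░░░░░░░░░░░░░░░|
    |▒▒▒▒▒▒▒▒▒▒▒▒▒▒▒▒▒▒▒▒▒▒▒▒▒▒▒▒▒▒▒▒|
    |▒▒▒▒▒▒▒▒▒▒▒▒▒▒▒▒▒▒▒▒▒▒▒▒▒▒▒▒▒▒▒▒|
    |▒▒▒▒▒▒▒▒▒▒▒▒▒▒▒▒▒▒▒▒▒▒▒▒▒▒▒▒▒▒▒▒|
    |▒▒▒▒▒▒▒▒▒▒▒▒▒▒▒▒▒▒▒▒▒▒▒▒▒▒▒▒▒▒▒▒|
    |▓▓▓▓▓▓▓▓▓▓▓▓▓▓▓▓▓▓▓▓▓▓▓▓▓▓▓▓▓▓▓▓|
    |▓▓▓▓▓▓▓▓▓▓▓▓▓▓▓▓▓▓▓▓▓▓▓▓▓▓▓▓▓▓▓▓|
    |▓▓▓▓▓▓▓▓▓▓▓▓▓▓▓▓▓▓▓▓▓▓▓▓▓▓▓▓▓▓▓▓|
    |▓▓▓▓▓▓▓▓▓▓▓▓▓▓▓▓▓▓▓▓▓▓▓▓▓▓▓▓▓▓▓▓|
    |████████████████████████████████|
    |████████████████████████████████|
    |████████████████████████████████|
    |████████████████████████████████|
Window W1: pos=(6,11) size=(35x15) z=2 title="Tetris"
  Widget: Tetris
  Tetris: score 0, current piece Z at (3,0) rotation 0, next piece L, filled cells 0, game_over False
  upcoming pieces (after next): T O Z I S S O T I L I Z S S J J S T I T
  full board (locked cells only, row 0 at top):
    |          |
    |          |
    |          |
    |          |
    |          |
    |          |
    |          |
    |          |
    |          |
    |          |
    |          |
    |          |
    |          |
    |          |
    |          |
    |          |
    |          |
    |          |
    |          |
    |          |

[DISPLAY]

┃     ┃          │▒▒▒                
┃     ┃          │                   
┃     ┃          │                   
┃░░░░░┃          │                   
┃░░░░░┃          │Score:             
┃░░░░░┃          │0                  
┃░░░░░┃          │                   
┃▒▒▒▒▒┃          │                   
┃▒▒▒▒▒┃          │                   
┗━━━━━┗━━━━━━━━━━━━━━━━━━━━━━━━━━━━━━
                                     
                                     
                                     
                                     
                                     
                                     
                                     
                                     
                                     
                                     
                                     
                                     
                                     
                                     


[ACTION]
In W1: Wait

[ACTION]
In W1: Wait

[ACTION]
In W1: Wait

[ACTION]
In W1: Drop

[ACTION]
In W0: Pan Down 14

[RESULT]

┃▓▓▓▓▓┃          │▒▒▒                
┃█████┃          │                   
┃█████┃          │                   
┃█████┃          │                   
┃█████┃          │Score:             
┃     ┃          │0                  
┃     ┃          │                   
┃     ┃          │                   
┃     ┃          │                   
┗━━━━━┗━━━━━━━━━━━━━━━━━━━━━━━━━━━━━━
                                     
                                     
                                     
                                     
                                     
                                     
                                     
                                     
                                     
                                     
                                     
                                     
                                     
                                     


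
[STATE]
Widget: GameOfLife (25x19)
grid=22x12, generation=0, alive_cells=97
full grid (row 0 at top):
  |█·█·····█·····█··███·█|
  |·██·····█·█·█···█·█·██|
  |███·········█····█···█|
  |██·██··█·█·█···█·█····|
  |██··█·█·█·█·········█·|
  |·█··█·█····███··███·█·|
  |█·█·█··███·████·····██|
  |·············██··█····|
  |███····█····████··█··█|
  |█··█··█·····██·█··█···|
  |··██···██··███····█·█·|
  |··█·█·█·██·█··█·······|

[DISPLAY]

Gen: 0                   
█·█·····█·····█··███·█   
·██·····█·█·█···█·█·██   
███·········█····█···█   
██·██··█·█·█···█·█····   
██··█·█·█·█·········█·   
·█··█·█····███··███·█·   
█·█·█··███·████·····██   
·············██··█····   
███····█····████··█··█   
█··█··█·····██·█··█···   
··██···██··███····█·█·   
··█·█·█·██·█··█·······   
                         
                         
                         
                         
                         
                         


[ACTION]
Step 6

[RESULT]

Gen: 6                   
················████··   
··········██···█····█·   
···············██·██··   
···············██·█···   
····█·······█······█··   
··········█████████·█·   
███······█····███·█·██   
·········██·█·██······   
·······█··█···█···█·██   
······█·█··█··█···█·██   
·····█·····█·······█··   
······██····██········   
                         
                         
                         
                         
                         
                         


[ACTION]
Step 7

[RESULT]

Gen: 13                  
···············█···█··   
···············█···█··   
·············█········   
·············██·······   
················█·····   
·█·········██·█··█····   
·█········█·██·····███   
·█·······█······█····█   
········█··██····█···█   
·········██·······█··█   
········█···········█·   
······················   
                         
                         
                         
                         
                         
                         


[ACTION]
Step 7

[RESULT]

Gen: 20                  
······················   
······················   
············█·········   
···········█··········   
······················   
·········█···███····██   
███·····█·····██····██   
··········██··██······   
·······████████·······   
······█·····██········   
······██···█··········   
······················   
                         
                         
                         
                         
                         
                         


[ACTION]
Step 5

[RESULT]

Gen: 25                  
······················   
······················   
······················   
······················   
··············██······   
·█············██····██   
·█·····██···········██   
·█····████············   
·····███·█············   
·····██···············   
······················   
······················   
                         
                         
                         
                         
                         
                         
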